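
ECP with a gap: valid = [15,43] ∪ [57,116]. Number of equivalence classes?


Valid ranges: [15,43] and [57,116]
Class 1: x < 15 — invalid
Class 2: 15 ≤ x ≤ 43 — valid
Class 3: 43 < x < 57 — invalid (gap between ranges)
Class 4: 57 ≤ x ≤ 116 — valid
Class 5: x > 116 — invalid
Total equivalence classes: 5

5 equivalence classes


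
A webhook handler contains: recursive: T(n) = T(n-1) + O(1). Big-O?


Reasoning: linear recursion with constant work per frame
Complexity: O(n)

O(n)


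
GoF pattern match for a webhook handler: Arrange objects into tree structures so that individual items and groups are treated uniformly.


This matches the Composite pattern

Composite


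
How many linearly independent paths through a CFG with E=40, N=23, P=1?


Formula: V(G) = E - N + 2P
V(G) = 40 - 23 + 2*1
V(G) = 17 + 2
V(G) = 19

19


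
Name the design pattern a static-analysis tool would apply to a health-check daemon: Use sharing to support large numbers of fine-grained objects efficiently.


This matches the Flyweight pattern

Flyweight


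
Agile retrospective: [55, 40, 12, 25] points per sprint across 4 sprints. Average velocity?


Formula: Avg velocity = Total points / Number of sprints
Points: [55, 40, 12, 25]
Sum = 55 + 40 + 12 + 25 = 132
Avg velocity = 132 / 4 = 33.0 points/sprint

33.0 points/sprint


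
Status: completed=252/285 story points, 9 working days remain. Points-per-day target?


Formula: Required rate = Remaining points / Days left
Remaining = 285 - 252 = 33 points
Required rate = 33 / 9 = 3.67 points/day

3.67 points/day


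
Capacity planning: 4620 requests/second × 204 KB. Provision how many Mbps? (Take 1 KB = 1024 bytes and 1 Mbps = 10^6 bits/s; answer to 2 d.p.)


Formula: Mbps = payload_bytes * RPS * 8 / 1e6
Payload per request = 204 KB = 204 * 1024 = 208896 bytes
Total bytes/sec = 208896 * 4620 = 965099520
Total bits/sec = 965099520 * 8 = 7720796160
Mbps = 7720796160 / 1e6 = 7720.8

7720.8 Mbps


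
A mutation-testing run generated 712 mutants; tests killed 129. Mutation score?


Mutation score = killed / total * 100
Mutation score = 129 / 712 * 100
Mutation score = 18.12%

18.12%


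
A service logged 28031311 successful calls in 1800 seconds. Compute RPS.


Formula: throughput = requests / seconds
throughput = 28031311 / 1800
throughput = 15572.95 requests/second

15572.95 requests/second


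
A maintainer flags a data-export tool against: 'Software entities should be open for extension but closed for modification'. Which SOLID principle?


This describes the Open/Closed Principle (OCP)

Open/Closed Principle (OCP)


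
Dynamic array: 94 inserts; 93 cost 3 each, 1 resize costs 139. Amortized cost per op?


Formula: Amortized cost = Total cost / Operations
Total cost = (93 * 3) + (1 * 139)
Total cost = 279 + 139 = 418
Amortized = 418 / 94 = 4.4468

4.4468


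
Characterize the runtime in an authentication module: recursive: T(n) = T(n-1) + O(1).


Reasoning: linear recursion with constant work per frame
Complexity: O(n)

O(n)


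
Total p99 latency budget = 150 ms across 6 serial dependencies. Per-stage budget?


Formula: per_stage = total_budget / stages
per_stage = 150 / 6
per_stage = 25.0 ms

25.0 ms


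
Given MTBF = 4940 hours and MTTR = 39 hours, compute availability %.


Availability = MTBF / (MTBF + MTTR)
Availability = 4940 / (4940 + 39)
Availability = 4940 / 4979
Availability = 99.2167%

99.2167%


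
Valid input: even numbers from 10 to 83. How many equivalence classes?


Constraint: even integers in [10, 83]
Class 1: x < 10 — out-of-range invalid
Class 2: x in [10,83] but odd — wrong type invalid
Class 3: x in [10,83] and even — valid
Class 4: x > 83 — out-of-range invalid
Total equivalence classes: 4

4 equivalence classes


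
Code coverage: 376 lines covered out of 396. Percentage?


Coverage = covered / total * 100
Coverage = 376 / 396 * 100
Coverage = 94.95%

94.95%


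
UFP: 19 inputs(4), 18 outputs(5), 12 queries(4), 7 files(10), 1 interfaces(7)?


UFP = EI*4 + EO*5 + EQ*4 + ILF*10 + EIF*7
UFP = 19*4 + 18*5 + 12*4 + 7*10 + 1*7
UFP = 76 + 90 + 48 + 70 + 7
UFP = 291

291


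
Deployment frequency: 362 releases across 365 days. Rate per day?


Formula: deployments per day = releases / days
= 362 / 365
= 0.992 deploys/day
(equivalently, 6.94 deploys/week)

0.992 deploys/day


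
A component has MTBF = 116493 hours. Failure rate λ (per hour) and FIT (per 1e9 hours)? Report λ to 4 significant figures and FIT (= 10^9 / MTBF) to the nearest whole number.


Formula: λ = 1 / MTBF; FIT = λ × 1e9 = 1e9 / MTBF
λ = 1 / 116493 ≈ 8.584e-06 failures/hour
FIT = 1e9 / 116493 ≈ 8584 failures per 1e9 hours (nearest whole number)

λ = 8.584e-06 /h, FIT = 8584


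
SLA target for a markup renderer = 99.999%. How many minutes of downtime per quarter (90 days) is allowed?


Formula: allowed downtime = period * (100 - SLA) / 100
Period (quarter (90 days)) = 129600 minutes
Unavailability fraction = (100 - 99.999) / 100
Allowed downtime = 129600 * (100 - 99.999) / 100
Allowed downtime = 1.296 minutes

1.296 minutes


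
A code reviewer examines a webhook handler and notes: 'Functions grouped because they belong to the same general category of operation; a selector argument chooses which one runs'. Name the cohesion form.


Reasoning: Grouped by category of activity, not by data or sequence
Type: Logical cohesion

Logical cohesion


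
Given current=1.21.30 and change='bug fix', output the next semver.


Current: 1.21.30
Change category: 'bug fix' → patch bump
SemVer rule: patch bump → increment PATCH (MAJOR and MINOR unchanged)
New: 1.21.31

1.21.31


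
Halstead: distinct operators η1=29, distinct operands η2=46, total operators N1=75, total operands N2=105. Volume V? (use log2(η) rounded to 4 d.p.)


Formula: V = N * log2(η), where N = N1 + N2 and η = η1 + η2
η = 29 + 46 = 75
N = 75 + 105 = 180
log2(75) ≈ 6.2288
V = 180 * 6.2288 = 1121.18

1121.18


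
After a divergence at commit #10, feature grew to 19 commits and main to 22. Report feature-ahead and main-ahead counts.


Common ancestor: commit #10
feature commits after divergence: 19 - 10 = 9
main commits after divergence: 22 - 10 = 12
feature is 9 commits ahead of main
main is 12 commits ahead of feature

feature ahead: 9, main ahead: 12


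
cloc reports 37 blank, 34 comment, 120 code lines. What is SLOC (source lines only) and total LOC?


Total LOC = blank + comment + code
Total LOC = 37 + 34 + 120 = 191
SLOC (source only) = code = 120

Total LOC: 191, SLOC: 120


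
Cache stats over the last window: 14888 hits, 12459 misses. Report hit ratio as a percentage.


Formula: hit rate = hits / (hits + misses) * 100
hit rate = 14888 / (14888 + 12459) * 100
hit rate = 14888 / 27347 * 100
hit rate = 54.44%

54.44%


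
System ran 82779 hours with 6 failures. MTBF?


Formula: MTBF = Total operating time / Number of failures
MTBF = 82779 / 6
MTBF = 13796.5 hours

13796.5 hours


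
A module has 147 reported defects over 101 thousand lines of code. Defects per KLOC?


Defect density = defects / KLOC
Defect density = 147 / 101
Defect density = 1.455 defects/KLOC

1.455 defects/KLOC


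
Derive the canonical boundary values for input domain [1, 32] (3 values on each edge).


Range: [1, 32]
Boundaries: just below min, min, min+1, max-1, max, just above max
Values: [0, 1, 2, 31, 32, 33]

[0, 1, 2, 31, 32, 33]


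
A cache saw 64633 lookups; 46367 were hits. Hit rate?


Formula: hit rate = hits / (hits + misses) * 100
hit rate = 46367 / (46367 + 18266) * 100
hit rate = 46367 / 64633 * 100
hit rate = 71.74%

71.74%


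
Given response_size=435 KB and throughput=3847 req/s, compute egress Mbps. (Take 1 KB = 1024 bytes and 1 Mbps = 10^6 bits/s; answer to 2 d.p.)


Formula: Mbps = payload_bytes * RPS * 8 / 1e6
Payload per request = 435 KB = 435 * 1024 = 445440 bytes
Total bytes/sec = 445440 * 3847 = 1713607680
Total bits/sec = 1713607680 * 8 = 13708861440
Mbps = 13708861440 / 1e6 = 13708.86

13708.86 Mbps


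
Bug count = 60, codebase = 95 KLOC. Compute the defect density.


Defect density = defects / KLOC
Defect density = 60 / 95
Defect density = 0.632 defects/KLOC

0.632 defects/KLOC


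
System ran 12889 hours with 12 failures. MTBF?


Formula: MTBF = Total operating time / Number of failures
MTBF = 12889 / 12
MTBF = 1074.08 hours

1074.08 hours


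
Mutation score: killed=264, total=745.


Mutation score = killed / total * 100
Mutation score = 264 / 745 * 100
Mutation score = 35.44%

35.44%


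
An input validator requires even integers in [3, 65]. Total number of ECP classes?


Constraint: even integers in [3, 65]
Class 1: x < 3 — out-of-range invalid
Class 2: x in [3,65] but odd — wrong type invalid
Class 3: x in [3,65] and even — valid
Class 4: x > 65 — out-of-range invalid
Total equivalence classes: 4

4 equivalence classes


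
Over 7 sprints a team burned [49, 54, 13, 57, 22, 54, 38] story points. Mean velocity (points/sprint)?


Formula: Avg velocity = Total points / Number of sprints
Points: [49, 54, 13, 57, 22, 54, 38]
Sum = 49 + 54 + 13 + 57 + 22 + 54 + 38 = 287
Avg velocity = 287 / 7 = 41.0 points/sprint

41.0 points/sprint


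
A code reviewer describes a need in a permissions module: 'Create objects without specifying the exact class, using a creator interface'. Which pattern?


This matches the Factory Method pattern

Factory Method


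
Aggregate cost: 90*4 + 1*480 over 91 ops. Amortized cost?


Formula: Amortized cost = Total cost / Operations
Total cost = (90 * 4) + (1 * 480)
Total cost = 360 + 480 = 840
Amortized = 840 / 91 = 9.2308

9.2308


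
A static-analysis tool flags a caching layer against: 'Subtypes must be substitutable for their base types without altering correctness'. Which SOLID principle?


This describes the Liskov Substitution Principle (LSP)

Liskov Substitution Principle (LSP)


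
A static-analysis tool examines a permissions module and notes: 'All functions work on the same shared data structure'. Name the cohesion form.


Reasoning: Functions share data
Type: Communicational cohesion

Communicational cohesion


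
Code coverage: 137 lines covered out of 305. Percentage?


Coverage = covered / total * 100
Coverage = 137 / 305 * 100
Coverage = 44.92%

44.92%


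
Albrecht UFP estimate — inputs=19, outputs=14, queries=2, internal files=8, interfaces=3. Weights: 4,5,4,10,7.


UFP = EI*4 + EO*5 + EQ*4 + ILF*10 + EIF*7
UFP = 19*4 + 14*5 + 2*4 + 8*10 + 3*7
UFP = 76 + 70 + 8 + 80 + 21
UFP = 255

255


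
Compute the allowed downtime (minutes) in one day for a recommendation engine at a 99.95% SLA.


Formula: allowed downtime = period * (100 - SLA) / 100
Period (day) = 1440 minutes
Unavailability fraction = (100 - 99.95) / 100
Allowed downtime = 1440 * (100 - 99.95) / 100
Allowed downtime = 0.72 minutes

0.72 minutes


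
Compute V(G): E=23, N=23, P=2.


Formula: V(G) = E - N + 2P
V(G) = 23 - 23 + 2*2
V(G) = 0 + 4
V(G) = 4

4


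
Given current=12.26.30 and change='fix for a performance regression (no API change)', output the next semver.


Current: 12.26.30
Change category: 'fix for a performance regression (no API change)' → patch bump
SemVer rule: patch bump → increment PATCH (MAJOR and MINOR unchanged)
New: 12.26.31

12.26.31


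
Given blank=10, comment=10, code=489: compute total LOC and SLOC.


Total LOC = blank + comment + code
Total LOC = 10 + 10 + 489 = 509
SLOC (source only) = code = 489

Total LOC: 509, SLOC: 489


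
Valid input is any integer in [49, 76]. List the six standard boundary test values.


Range: [49, 76]
Boundaries: just below min, min, min+1, max-1, max, just above max
Values: [48, 49, 50, 75, 76, 77]

[48, 49, 50, 75, 76, 77]


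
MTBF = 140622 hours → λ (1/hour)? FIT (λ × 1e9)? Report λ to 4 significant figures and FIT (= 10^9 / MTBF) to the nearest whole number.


Formula: λ = 1 / MTBF; FIT = λ × 1e9 = 1e9 / MTBF
λ = 1 / 140622 ≈ 7.111e-06 failures/hour
FIT = 1e9 / 140622 ≈ 7111 failures per 1e9 hours (nearest whole number)

λ = 7.111e-06 /h, FIT = 7111


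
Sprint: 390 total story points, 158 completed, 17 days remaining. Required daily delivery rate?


Formula: Required rate = Remaining points / Days left
Remaining = 390 - 158 = 232 points
Required rate = 232 / 17 = 13.65 points/day

13.65 points/day


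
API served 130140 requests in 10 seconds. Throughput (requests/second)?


Formula: throughput = requests / seconds
throughput = 130140 / 10
throughput = 13014.0 requests/second

13014.0 requests/second


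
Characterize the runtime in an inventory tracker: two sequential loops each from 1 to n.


Reasoning: sequential dominates: O(n) + O(n) = O(n)
Complexity: O(n)

O(n)


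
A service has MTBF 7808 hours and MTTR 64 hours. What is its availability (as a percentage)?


Availability = MTBF / (MTBF + MTTR)
Availability = 7808 / (7808 + 64)
Availability = 7808 / 7872
Availability = 99.187%

99.187%


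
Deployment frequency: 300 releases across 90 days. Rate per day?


Formula: deployments per day = releases / days
= 300 / 90
= 3.333 deploys/day
(equivalently, 23.33 deploys/week)

3.333 deploys/day


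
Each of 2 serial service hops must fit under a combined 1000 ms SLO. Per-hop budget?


Formula: per_stage = total_budget / stages
per_stage = 1000 / 2
per_stage = 500.0 ms

500.0 ms


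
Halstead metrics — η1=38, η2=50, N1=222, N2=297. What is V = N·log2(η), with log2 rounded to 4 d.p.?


Formula: V = N * log2(η), where N = N1 + N2 and η = η1 + η2
η = 38 + 50 = 88
N = 222 + 297 = 519
log2(88) ≈ 6.4594
V = 519 * 6.4594 = 3352.43

3352.43


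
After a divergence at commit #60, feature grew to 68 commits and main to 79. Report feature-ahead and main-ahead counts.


Common ancestor: commit #60
feature commits after divergence: 68 - 60 = 8
main commits after divergence: 79 - 60 = 19
feature is 8 commits ahead of main
main is 19 commits ahead of feature

feature ahead: 8, main ahead: 19


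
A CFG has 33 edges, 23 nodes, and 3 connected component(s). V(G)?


Formula: V(G) = E - N + 2P
V(G) = 33 - 23 + 2*3
V(G) = 10 + 6
V(G) = 16

16


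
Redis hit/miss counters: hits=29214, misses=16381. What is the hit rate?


Formula: hit rate = hits / (hits + misses) * 100
hit rate = 29214 / (29214 + 16381) * 100
hit rate = 29214 / 45595 * 100
hit rate = 64.07%

64.07%


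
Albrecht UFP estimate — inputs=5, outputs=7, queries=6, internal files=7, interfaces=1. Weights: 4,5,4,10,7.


UFP = EI*4 + EO*5 + EQ*4 + ILF*10 + EIF*7
UFP = 5*4 + 7*5 + 6*4 + 7*10 + 1*7
UFP = 20 + 35 + 24 + 70 + 7
UFP = 156

156


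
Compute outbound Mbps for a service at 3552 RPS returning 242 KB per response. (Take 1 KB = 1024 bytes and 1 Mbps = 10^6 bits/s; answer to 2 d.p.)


Formula: Mbps = payload_bytes * RPS * 8 / 1e6
Payload per request = 242 KB = 242 * 1024 = 247808 bytes
Total bytes/sec = 247808 * 3552 = 880214016
Total bits/sec = 880214016 * 8 = 7041712128
Mbps = 7041712128 / 1e6 = 7041.71

7041.71 Mbps


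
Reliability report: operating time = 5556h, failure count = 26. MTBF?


Formula: MTBF = Total operating time / Number of failures
MTBF = 5556 / 26
MTBF = 213.69 hours

213.69 hours


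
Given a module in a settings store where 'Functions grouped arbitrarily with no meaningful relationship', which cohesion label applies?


Reasoning: Worst: random grouping
Type: Coincidental cohesion

Coincidental cohesion


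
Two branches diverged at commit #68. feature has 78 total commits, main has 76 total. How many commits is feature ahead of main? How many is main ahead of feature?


Common ancestor: commit #68
feature commits after divergence: 78 - 68 = 10
main commits after divergence: 76 - 68 = 8
feature is 10 commits ahead of main
main is 8 commits ahead of feature

feature ahead: 10, main ahead: 8


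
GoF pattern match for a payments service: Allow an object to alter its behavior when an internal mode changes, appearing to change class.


This matches the State pattern

State


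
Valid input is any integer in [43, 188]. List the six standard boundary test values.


Range: [43, 188]
Boundaries: just below min, min, min+1, max-1, max, just above max
Values: [42, 43, 44, 187, 188, 189]

[42, 43, 44, 187, 188, 189]


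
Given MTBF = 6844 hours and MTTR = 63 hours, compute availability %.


Availability = MTBF / (MTBF + MTTR)
Availability = 6844 / (6844 + 63)
Availability = 6844 / 6907
Availability = 99.0879%

99.0879%


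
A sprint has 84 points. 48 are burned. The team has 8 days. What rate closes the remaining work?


Formula: Required rate = Remaining points / Days left
Remaining = 84 - 48 = 36 points
Required rate = 36 / 8 = 4.5 points/day

4.5 points/day


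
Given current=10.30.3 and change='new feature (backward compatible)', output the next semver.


Current: 10.30.3
Change category: 'new feature (backward compatible)' → minor bump
SemVer rule: minor bump → increment MINOR, reset PATCH to 0 (MAJOR unchanged)
New: 10.31.0

10.31.0


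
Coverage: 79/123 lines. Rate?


Coverage = covered / total * 100
Coverage = 79 / 123 * 100
Coverage = 64.23%

64.23%


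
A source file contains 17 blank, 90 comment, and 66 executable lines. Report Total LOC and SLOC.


Total LOC = blank + comment + code
Total LOC = 17 + 90 + 66 = 173
SLOC (source only) = code = 66

Total LOC: 173, SLOC: 66


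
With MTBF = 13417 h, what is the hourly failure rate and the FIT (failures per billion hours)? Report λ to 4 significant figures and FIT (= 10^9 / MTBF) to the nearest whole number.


Formula: λ = 1 / MTBF; FIT = λ × 1e9 = 1e9 / MTBF
λ = 1 / 13417 ≈ 7.453e-05 failures/hour
FIT = 1e9 / 13417 ≈ 74532 failures per 1e9 hours (nearest whole number)

λ = 7.453e-05 /h, FIT = 74532


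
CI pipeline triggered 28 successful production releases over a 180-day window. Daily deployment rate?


Formula: deployments per day = releases / days
= 28 / 180
= 0.156 deploys/day
(equivalently, 1.09 deploys/week)

0.156 deploys/day


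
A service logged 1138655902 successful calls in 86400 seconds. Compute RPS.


Formula: throughput = requests / seconds
throughput = 1138655902 / 86400
throughput = 13178.89 requests/second

13178.89 requests/second


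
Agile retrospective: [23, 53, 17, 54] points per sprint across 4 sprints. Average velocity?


Formula: Avg velocity = Total points / Number of sprints
Points: [23, 53, 17, 54]
Sum = 23 + 53 + 17 + 54 = 147
Avg velocity = 147 / 4 = 36.75 points/sprint

36.75 points/sprint


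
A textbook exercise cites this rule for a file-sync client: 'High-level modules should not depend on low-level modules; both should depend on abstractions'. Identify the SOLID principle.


This describes the Dependency Inversion Principle (DIP)

Dependency Inversion Principle (DIP)


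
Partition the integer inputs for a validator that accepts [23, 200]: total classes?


Valid range: [23, 200]
Class 1: x < 23 — invalid
Class 2: 23 ≤ x ≤ 200 — valid
Class 3: x > 200 — invalid
Total equivalence classes: 3

3 equivalence classes


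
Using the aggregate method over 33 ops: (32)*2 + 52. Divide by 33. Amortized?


Formula: Amortized cost = Total cost / Operations
Total cost = (32 * 2) + (1 * 52)
Total cost = 64 + 52 = 116
Amortized = 116 / 33 = 3.5152

3.5152


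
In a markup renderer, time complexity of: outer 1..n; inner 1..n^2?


Reasoning: n times n^2
Complexity: O(n^3)

O(n^3)


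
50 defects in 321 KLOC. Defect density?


Defect density = defects / KLOC
Defect density = 50 / 321
Defect density = 0.156 defects/KLOC

0.156 defects/KLOC


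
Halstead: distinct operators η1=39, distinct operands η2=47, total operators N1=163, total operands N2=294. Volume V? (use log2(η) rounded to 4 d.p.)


Formula: V = N * log2(η), where N = N1 + N2 and η = η1 + η2
η = 39 + 47 = 86
N = 163 + 294 = 457
log2(86) ≈ 6.4263
V = 457 * 6.4263 = 2936.82

2936.82


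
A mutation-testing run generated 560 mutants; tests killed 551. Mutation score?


Mutation score = killed / total * 100
Mutation score = 551 / 560 * 100
Mutation score = 98.39%

98.39%


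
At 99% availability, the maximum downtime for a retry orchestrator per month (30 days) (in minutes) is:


Formula: allowed downtime = period * (100 - SLA) / 100
Period (month (30 days)) = 43200 minutes
Unavailability fraction = (100 - 99.0) / 100
Allowed downtime = 43200 * (100 - 99.0) / 100
Allowed downtime = 432.0 minutes

432.0 minutes


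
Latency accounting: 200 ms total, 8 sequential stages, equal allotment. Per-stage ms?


Formula: per_stage = total_budget / stages
per_stage = 200 / 8
per_stage = 25.0 ms

25.0 ms


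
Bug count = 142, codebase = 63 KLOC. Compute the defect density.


Defect density = defects / KLOC
Defect density = 142 / 63
Defect density = 2.254 defects/KLOC

2.254 defects/KLOC


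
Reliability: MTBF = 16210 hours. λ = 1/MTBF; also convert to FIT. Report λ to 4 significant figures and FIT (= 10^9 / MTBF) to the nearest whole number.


Formula: λ = 1 / MTBF; FIT = λ × 1e9 = 1e9 / MTBF
λ = 1 / 16210 ≈ 6.169e-05 failures/hour
FIT = 1e9 / 16210 ≈ 61690 failures per 1e9 hours (nearest whole number)

λ = 6.169e-05 /h, FIT = 61690


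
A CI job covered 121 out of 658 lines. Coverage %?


Coverage = covered / total * 100
Coverage = 121 / 658 * 100
Coverage = 18.39%

18.39%


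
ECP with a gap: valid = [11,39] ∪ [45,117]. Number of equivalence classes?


Valid ranges: [11,39] and [45,117]
Class 1: x < 11 — invalid
Class 2: 11 ≤ x ≤ 39 — valid
Class 3: 39 < x < 45 — invalid (gap between ranges)
Class 4: 45 ≤ x ≤ 117 — valid
Class 5: x > 117 — invalid
Total equivalence classes: 5

5 equivalence classes


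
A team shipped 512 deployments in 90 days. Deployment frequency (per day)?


Formula: deployments per day = releases / days
= 512 / 90
= 5.689 deploys/day
(equivalently, 39.82 deploys/week)

5.689 deploys/day


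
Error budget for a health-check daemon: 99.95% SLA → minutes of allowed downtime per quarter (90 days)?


Formula: allowed downtime = period * (100 - SLA) / 100
Period (quarter (90 days)) = 129600 minutes
Unavailability fraction = (100 - 99.95) / 100
Allowed downtime = 129600 * (100 - 99.95) / 100
Allowed downtime = 64.8 minutes

64.8 minutes


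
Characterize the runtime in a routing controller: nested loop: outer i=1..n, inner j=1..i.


Reasoning: triangle: n(n+1)/2 ~ n^2/2
Complexity: O(n^2)

O(n^2)


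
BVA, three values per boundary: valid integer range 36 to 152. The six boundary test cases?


Range: [36, 152]
Boundaries: just below min, min, min+1, max-1, max, just above max
Values: [35, 36, 37, 151, 152, 153]

[35, 36, 37, 151, 152, 153]


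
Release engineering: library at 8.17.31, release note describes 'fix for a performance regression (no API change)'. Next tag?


Current: 8.17.31
Change category: 'fix for a performance regression (no API change)' → patch bump
SemVer rule: patch bump → increment PATCH (MAJOR and MINOR unchanged)
New: 8.17.32

8.17.32


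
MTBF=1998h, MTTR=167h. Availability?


Availability = MTBF / (MTBF + MTTR)
Availability = 1998 / (1998 + 167)
Availability = 1998 / 2165
Availability = 92.2864%

92.2864%


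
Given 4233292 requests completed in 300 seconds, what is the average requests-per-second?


Formula: throughput = requests / seconds
throughput = 4233292 / 300
throughput = 14110.97 requests/second

14110.97 requests/second


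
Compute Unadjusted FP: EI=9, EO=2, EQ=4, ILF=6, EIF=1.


UFP = EI*4 + EO*5 + EQ*4 + ILF*10 + EIF*7
UFP = 9*4 + 2*5 + 4*4 + 6*10 + 1*7
UFP = 36 + 10 + 16 + 60 + 7
UFP = 129

129


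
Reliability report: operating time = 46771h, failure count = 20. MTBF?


Formula: MTBF = Total operating time / Number of failures
MTBF = 46771 / 20
MTBF = 2338.55 hours

2338.55 hours


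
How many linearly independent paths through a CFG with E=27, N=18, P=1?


Formula: V(G) = E - N + 2P
V(G) = 27 - 18 + 2*1
V(G) = 9 + 2
V(G) = 11

11


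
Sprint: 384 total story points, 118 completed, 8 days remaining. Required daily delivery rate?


Formula: Required rate = Remaining points / Days left
Remaining = 384 - 118 = 266 points
Required rate = 266 / 8 = 33.25 points/day

33.25 points/day


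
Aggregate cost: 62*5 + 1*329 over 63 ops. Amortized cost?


Formula: Amortized cost = Total cost / Operations
Total cost = (62 * 5) + (1 * 329)
Total cost = 310 + 329 = 639
Amortized = 639 / 63 = 10.1429

10.1429


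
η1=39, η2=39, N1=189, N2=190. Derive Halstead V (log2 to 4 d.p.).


Formula: V = N * log2(η), where N = N1 + N2 and η = η1 + η2
η = 39 + 39 = 78
N = 189 + 190 = 379
log2(78) ≈ 6.2854
V = 379 * 6.2854 = 2382.17

2382.17


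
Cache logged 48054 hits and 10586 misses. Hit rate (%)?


Formula: hit rate = hits / (hits + misses) * 100
hit rate = 48054 / (48054 + 10586) * 100
hit rate = 48054 / 58640 * 100
hit rate = 81.95%

81.95%


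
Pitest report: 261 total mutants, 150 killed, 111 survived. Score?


Mutation score = killed / total * 100
Mutation score = 150 / 261 * 100
Mutation score = 57.47%

57.47%


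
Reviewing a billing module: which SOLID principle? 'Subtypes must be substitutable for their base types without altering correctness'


This describes the Liskov Substitution Principle (LSP)

Liskov Substitution Principle (LSP)


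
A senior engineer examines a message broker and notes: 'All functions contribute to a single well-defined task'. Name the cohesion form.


Reasoning: Best: single purpose
Type: Functional cohesion

Functional cohesion


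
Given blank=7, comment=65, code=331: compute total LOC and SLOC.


Total LOC = blank + comment + code
Total LOC = 7 + 65 + 331 = 403
SLOC (source only) = code = 331

Total LOC: 403, SLOC: 331


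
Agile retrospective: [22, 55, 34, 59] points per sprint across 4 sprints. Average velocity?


Formula: Avg velocity = Total points / Number of sprints
Points: [22, 55, 34, 59]
Sum = 22 + 55 + 34 + 59 = 170
Avg velocity = 170 / 4 = 42.5 points/sprint

42.5 points/sprint


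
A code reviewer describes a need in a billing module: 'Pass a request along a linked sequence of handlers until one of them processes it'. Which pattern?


This matches the Chain of Responsibility pattern

Chain of Responsibility


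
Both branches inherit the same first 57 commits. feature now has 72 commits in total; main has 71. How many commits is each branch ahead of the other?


Common ancestor: commit #57
feature commits after divergence: 72 - 57 = 15
main commits after divergence: 71 - 57 = 14
feature is 15 commits ahead of main
main is 14 commits ahead of feature

feature ahead: 15, main ahead: 14


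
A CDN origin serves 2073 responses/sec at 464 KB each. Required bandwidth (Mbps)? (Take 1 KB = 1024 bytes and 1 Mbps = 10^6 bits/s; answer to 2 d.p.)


Formula: Mbps = payload_bytes * RPS * 8 / 1e6
Payload per request = 464 KB = 464 * 1024 = 475136 bytes
Total bytes/sec = 475136 * 2073 = 984956928
Total bits/sec = 984956928 * 8 = 7879655424
Mbps = 7879655424 / 1e6 = 7879.66

7879.66 Mbps


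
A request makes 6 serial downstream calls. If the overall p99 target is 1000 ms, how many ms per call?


Formula: per_stage = total_budget / stages
per_stage = 1000 / 6
per_stage = 166.67 ms

166.67 ms


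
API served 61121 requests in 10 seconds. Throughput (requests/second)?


Formula: throughput = requests / seconds
throughput = 61121 / 10
throughput = 6112.1 requests/second

6112.1 requests/second


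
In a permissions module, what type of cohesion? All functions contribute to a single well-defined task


Reasoning: Best: single purpose
Type: Functional cohesion

Functional cohesion


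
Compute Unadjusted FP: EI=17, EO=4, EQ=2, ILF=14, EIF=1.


UFP = EI*4 + EO*5 + EQ*4 + ILF*10 + EIF*7
UFP = 17*4 + 4*5 + 2*4 + 14*10 + 1*7
UFP = 68 + 20 + 8 + 140 + 7
UFP = 243

243


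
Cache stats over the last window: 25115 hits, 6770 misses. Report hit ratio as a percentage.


Formula: hit rate = hits / (hits + misses) * 100
hit rate = 25115 / (25115 + 6770) * 100
hit rate = 25115 / 31885 * 100
hit rate = 78.77%

78.77%


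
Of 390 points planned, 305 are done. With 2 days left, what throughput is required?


Formula: Required rate = Remaining points / Days left
Remaining = 390 - 305 = 85 points
Required rate = 85 / 2 = 42.5 points/day

42.5 points/day


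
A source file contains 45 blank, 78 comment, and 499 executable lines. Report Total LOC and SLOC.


Total LOC = blank + comment + code
Total LOC = 45 + 78 + 499 = 622
SLOC (source only) = code = 499

Total LOC: 622, SLOC: 499


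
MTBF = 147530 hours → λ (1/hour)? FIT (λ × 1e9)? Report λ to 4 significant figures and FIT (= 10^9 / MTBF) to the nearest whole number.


Formula: λ = 1 / MTBF; FIT = λ × 1e9 = 1e9 / MTBF
λ = 1 / 147530 ≈ 6.778e-06 failures/hour
FIT = 1e9 / 147530 ≈ 6778 failures per 1e9 hours (nearest whole number)

λ = 6.778e-06 /h, FIT = 6778


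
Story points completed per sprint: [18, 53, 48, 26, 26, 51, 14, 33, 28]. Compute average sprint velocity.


Formula: Avg velocity = Total points / Number of sprints
Points: [18, 53, 48, 26, 26, 51, 14, 33, 28]
Sum = 18 + 53 + 48 + 26 + 26 + 51 + 14 + 33 + 28 = 297
Avg velocity = 297 / 9 = 33.0 points/sprint

33.0 points/sprint


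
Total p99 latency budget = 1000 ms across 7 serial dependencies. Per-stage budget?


Formula: per_stage = total_budget / stages
per_stage = 1000 / 7
per_stage = 142.86 ms

142.86 ms


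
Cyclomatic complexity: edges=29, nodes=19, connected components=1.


Formula: V(G) = E - N + 2P
V(G) = 29 - 19 + 2*1
V(G) = 10 + 2
V(G) = 12

12


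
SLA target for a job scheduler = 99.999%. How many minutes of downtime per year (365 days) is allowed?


Formula: allowed downtime = period * (100 - SLA) / 100
Period (year (365 days)) = 525600 minutes
Unavailability fraction = (100 - 99.999) / 100
Allowed downtime = 525600 * (100 - 99.999) / 100
Allowed downtime = 5.256 minutes

5.256 minutes


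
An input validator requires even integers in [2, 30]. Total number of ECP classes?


Constraint: even integers in [2, 30]
Class 1: x < 2 — out-of-range invalid
Class 2: x in [2,30] but odd — wrong type invalid
Class 3: x in [2,30] and even — valid
Class 4: x > 30 — out-of-range invalid
Total equivalence classes: 4

4 equivalence classes


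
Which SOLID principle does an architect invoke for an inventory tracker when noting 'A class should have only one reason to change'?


This describes the Single Responsibility Principle (SRP)

Single Responsibility Principle (SRP)


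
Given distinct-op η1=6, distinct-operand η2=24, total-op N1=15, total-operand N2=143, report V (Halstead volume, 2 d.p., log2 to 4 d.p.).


Formula: V = N * log2(η), where N = N1 + N2 and η = η1 + η2
η = 6 + 24 = 30
N = 15 + 143 = 158
log2(30) ≈ 4.9069
V = 158 * 4.9069 = 775.29

775.29


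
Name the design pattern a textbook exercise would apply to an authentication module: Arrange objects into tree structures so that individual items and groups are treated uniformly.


This matches the Composite pattern

Composite


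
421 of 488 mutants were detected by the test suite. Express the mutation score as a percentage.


Mutation score = killed / total * 100
Mutation score = 421 / 488 * 100
Mutation score = 86.27%

86.27%


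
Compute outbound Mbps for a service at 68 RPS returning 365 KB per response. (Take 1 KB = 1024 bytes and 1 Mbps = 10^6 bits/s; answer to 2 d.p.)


Formula: Mbps = payload_bytes * RPS * 8 / 1e6
Payload per request = 365 KB = 365 * 1024 = 373760 bytes
Total bytes/sec = 373760 * 68 = 25415680
Total bits/sec = 25415680 * 8 = 203325440
Mbps = 203325440 / 1e6 = 203.33

203.33 Mbps


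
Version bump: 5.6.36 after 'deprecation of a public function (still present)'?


Current: 5.6.36
Change category: 'deprecation of a public function (still present)' → minor bump
SemVer rule: minor bump → increment MINOR, reset PATCH to 0 (MAJOR unchanged)
New: 5.7.0

5.7.0


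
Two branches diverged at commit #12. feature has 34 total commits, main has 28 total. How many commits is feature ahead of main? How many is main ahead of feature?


Common ancestor: commit #12
feature commits after divergence: 34 - 12 = 22
main commits after divergence: 28 - 12 = 16
feature is 22 commits ahead of main
main is 16 commits ahead of feature

feature ahead: 22, main ahead: 16


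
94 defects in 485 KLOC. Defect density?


Defect density = defects / KLOC
Defect density = 94 / 485
Defect density = 0.194 defects/KLOC

0.194 defects/KLOC


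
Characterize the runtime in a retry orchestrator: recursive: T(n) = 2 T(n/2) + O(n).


Reasoning: master theorem case 2 (merge-sort recurrence)
Complexity: O(n log n)

O(n log n)


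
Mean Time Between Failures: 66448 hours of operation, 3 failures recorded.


Formula: MTBF = Total operating time / Number of failures
MTBF = 66448 / 3
MTBF = 22149.33 hours

22149.33 hours


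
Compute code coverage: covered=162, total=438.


Coverage = covered / total * 100
Coverage = 162 / 438 * 100
Coverage = 36.99%

36.99%


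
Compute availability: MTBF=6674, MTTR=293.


Availability = MTBF / (MTBF + MTTR)
Availability = 6674 / (6674 + 293)
Availability = 6674 / 6967
Availability = 95.7945%

95.7945%


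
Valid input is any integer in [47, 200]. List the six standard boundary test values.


Range: [47, 200]
Boundaries: just below min, min, min+1, max-1, max, just above max
Values: [46, 47, 48, 199, 200, 201]

[46, 47, 48, 199, 200, 201]


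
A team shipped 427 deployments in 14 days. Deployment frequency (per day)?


Formula: deployments per day = releases / days
= 427 / 14
= 30.5 deploys/day
(equivalently, 213.5 deploys/week)

30.5 deploys/day


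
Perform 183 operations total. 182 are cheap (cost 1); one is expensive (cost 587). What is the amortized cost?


Formula: Amortized cost = Total cost / Operations
Total cost = (182 * 1) + (1 * 587)
Total cost = 182 + 587 = 769
Amortized = 769 / 183 = 4.2022

4.2022


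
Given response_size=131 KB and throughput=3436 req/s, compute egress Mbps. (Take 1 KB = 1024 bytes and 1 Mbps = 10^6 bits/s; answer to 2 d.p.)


Formula: Mbps = payload_bytes * RPS * 8 / 1e6
Payload per request = 131 KB = 131 * 1024 = 134144 bytes
Total bytes/sec = 134144 * 3436 = 460918784
Total bits/sec = 460918784 * 8 = 3687350272
Mbps = 3687350272 / 1e6 = 3687.35

3687.35 Mbps


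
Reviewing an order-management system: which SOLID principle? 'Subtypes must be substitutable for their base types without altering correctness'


This describes the Liskov Substitution Principle (LSP)

Liskov Substitution Principle (LSP)


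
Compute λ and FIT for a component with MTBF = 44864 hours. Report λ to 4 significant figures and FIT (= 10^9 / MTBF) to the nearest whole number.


Formula: λ = 1 / MTBF; FIT = λ × 1e9 = 1e9 / MTBF
λ = 1 / 44864 ≈ 2.229e-05 failures/hour
FIT = 1e9 / 44864 ≈ 22290 failures per 1e9 hours (nearest whole number)

λ = 2.229e-05 /h, FIT = 22290


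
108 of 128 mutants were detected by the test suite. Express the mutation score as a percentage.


Mutation score = killed / total * 100
Mutation score = 108 / 128 * 100
Mutation score = 84.38%

84.38%


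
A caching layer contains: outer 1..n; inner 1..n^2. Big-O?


Reasoning: n times n^2
Complexity: O(n^3)

O(n^3)


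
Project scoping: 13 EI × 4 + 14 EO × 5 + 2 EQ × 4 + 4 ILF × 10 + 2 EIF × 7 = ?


UFP = EI*4 + EO*5 + EQ*4 + ILF*10 + EIF*7
UFP = 13*4 + 14*5 + 2*4 + 4*10 + 2*7
UFP = 52 + 70 + 8 + 40 + 14
UFP = 184

184


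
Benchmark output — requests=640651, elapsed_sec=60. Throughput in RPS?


Formula: throughput = requests / seconds
throughput = 640651 / 60
throughput = 10677.52 requests/second

10677.52 requests/second


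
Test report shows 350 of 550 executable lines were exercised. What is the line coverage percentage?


Coverage = covered / total * 100
Coverage = 350 / 550 * 100
Coverage = 63.64%

63.64%


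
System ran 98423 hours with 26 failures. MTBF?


Formula: MTBF = Total operating time / Number of failures
MTBF = 98423 / 26
MTBF = 3785.5 hours

3785.5 hours


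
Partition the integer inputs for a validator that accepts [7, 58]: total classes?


Valid range: [7, 58]
Class 1: x < 7 — invalid
Class 2: 7 ≤ x ≤ 58 — valid
Class 3: x > 58 — invalid
Total equivalence classes: 3

3 equivalence classes


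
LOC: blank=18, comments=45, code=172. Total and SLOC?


Total LOC = blank + comment + code
Total LOC = 18 + 45 + 172 = 235
SLOC (source only) = code = 172

Total LOC: 235, SLOC: 172


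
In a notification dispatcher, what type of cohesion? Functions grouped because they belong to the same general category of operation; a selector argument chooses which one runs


Reasoning: Grouped by category of activity, not by data or sequence
Type: Logical cohesion

Logical cohesion


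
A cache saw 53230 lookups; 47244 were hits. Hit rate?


Formula: hit rate = hits / (hits + misses) * 100
hit rate = 47244 / (47244 + 5986) * 100
hit rate = 47244 / 53230 * 100
hit rate = 88.75%

88.75%


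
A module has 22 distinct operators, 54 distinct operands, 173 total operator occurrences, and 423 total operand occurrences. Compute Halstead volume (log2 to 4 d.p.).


Formula: V = N * log2(η), where N = N1 + N2 and η = η1 + η2
η = 22 + 54 = 76
N = 173 + 423 = 596
log2(76) ≈ 6.2479
V = 596 * 6.2479 = 3723.75

3723.75


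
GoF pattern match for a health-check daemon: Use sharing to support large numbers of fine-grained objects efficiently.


This matches the Flyweight pattern

Flyweight


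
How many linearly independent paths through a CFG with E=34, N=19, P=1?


Formula: V(G) = E - N + 2P
V(G) = 34 - 19 + 2*1
V(G) = 15 + 2
V(G) = 17

17


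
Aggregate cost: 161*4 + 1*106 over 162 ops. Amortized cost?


Formula: Amortized cost = Total cost / Operations
Total cost = (161 * 4) + (1 * 106)
Total cost = 644 + 106 = 750
Amortized = 750 / 162 = 4.6296

4.6296


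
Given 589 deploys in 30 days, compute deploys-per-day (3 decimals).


Formula: deployments per day = releases / days
= 589 / 30
= 19.633 deploys/day
(equivalently, 137.43 deploys/week)

19.633 deploys/day


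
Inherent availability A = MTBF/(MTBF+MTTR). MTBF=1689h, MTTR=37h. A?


Availability = MTBF / (MTBF + MTTR)
Availability = 1689 / (1689 + 37)
Availability = 1689 / 1726
Availability = 97.8563%

97.8563%


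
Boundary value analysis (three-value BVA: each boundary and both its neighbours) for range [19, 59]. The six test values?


Range: [19, 59]
Boundaries: just below min, min, min+1, max-1, max, just above max
Values: [18, 19, 20, 58, 59, 60]

[18, 19, 20, 58, 59, 60]


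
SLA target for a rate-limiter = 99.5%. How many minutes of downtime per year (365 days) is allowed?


Formula: allowed downtime = period * (100 - SLA) / 100
Period (year (365 days)) = 525600 minutes
Unavailability fraction = (100 - 99.5) / 100
Allowed downtime = 525600 * (100 - 99.5) / 100
Allowed downtime = 2628.0 minutes

2628.0 minutes


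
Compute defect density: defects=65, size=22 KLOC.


Defect density = defects / KLOC
Defect density = 65 / 22
Defect density = 2.955 defects/KLOC

2.955 defects/KLOC


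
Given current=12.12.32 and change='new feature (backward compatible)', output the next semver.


Current: 12.12.32
Change category: 'new feature (backward compatible)' → minor bump
SemVer rule: minor bump → increment MINOR, reset PATCH to 0 (MAJOR unchanged)
New: 12.13.0

12.13.0
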